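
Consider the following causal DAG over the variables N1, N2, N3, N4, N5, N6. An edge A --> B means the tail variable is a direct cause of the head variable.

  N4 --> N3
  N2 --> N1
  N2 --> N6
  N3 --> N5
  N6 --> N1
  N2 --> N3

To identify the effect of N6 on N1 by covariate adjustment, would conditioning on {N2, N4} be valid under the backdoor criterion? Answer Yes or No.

Backdoor paths from N6 to N1 (paths whose first edge points into N6):
  P1: N6 <- N2 -> N1
Condition 1 (no descendant of N6 in the set): holds — descendants of N6 are {N1}; none are in {N2, N4}.
Condition 2 (every backdoor path blocked by {N2, N4}):
  P1: blocked at fork node N2 ∈ conditioning set.
{N2, N4} satisfies the backdoor criterion.

Yes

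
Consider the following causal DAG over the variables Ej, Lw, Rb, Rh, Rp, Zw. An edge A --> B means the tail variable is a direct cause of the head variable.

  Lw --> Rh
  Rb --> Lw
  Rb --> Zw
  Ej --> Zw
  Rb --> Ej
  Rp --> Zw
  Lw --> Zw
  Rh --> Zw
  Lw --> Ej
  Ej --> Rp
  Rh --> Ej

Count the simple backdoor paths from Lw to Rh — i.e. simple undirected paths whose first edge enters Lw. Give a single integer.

A backdoor path from Lw to Rh is any simple undirected path whose first edge points into Lw (i.e. leaves Lw via a parent).
Parents of Lw: {Rb}.
Enumerating:
  P1: Lw <- Rb -> Ej <- Rh
  P2: Lw <- Rb -> Ej -> Rp -> Zw <- Rh
  P3: Lw <- Rb -> Ej -> Zw <- Rh
  P4: Lw <- Rb -> Zw <- Rh
  P5: Lw <- Rb -> Zw <- Ej <- Rh
  P6: Lw <- Rb -> Zw <- Rp <- Ej <- Rh
That exhausts the simple backdoor paths. Count: 6.

6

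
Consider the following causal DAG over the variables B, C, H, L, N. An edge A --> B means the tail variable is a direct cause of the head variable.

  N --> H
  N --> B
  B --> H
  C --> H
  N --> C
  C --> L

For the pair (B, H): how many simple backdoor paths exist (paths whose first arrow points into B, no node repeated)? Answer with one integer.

A backdoor path from B to H is any simple undirected path whose first edge points into B (i.e. leaves B via a parent).
Parents of B: {N}.
Enumerating:
  P1: B <- N -> C -> H
  P2: B <- N -> H
That exhausts the simple backdoor paths. Count: 2.

2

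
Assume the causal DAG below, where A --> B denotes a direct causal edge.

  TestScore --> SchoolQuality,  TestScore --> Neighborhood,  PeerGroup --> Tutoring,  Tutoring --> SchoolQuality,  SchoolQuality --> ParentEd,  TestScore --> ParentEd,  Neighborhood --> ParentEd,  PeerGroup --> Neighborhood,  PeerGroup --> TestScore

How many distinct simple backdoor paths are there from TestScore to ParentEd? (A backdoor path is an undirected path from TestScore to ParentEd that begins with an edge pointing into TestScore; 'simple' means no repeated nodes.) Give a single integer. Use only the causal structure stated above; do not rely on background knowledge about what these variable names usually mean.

A backdoor path from TestScore to ParentEd is any simple undirected path whose first edge points into TestScore (i.e. leaves TestScore via a parent).
Parents of TestScore: {PeerGroup}.
Enumerating:
  P1: TestScore <- PeerGroup -> Tutoring -> SchoolQuality -> ParentEd
  P2: TestScore <- PeerGroup -> Neighborhood -> ParentEd
That exhausts the simple backdoor paths. Count: 2.

2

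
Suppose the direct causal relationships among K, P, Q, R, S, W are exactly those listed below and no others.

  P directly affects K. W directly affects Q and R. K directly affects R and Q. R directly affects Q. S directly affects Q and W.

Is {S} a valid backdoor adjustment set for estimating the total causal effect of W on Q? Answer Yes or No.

Backdoor paths from W to Q (paths whose first edge points into W):
  P1: W <- S -> Q
Condition 1 (no descendant of W in the set): holds — descendants of W are {Q, R}; none are in {S}.
Condition 2 (every backdoor path blocked by {S}):
  P1: blocked at fork node S ∈ conditioning set.
{S} satisfies the backdoor criterion.

Yes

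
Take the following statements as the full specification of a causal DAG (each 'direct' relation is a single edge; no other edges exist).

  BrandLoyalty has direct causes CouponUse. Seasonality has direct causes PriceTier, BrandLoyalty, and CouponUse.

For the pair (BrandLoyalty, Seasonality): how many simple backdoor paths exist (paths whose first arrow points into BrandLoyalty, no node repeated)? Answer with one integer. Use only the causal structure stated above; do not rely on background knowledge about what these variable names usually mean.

1

A backdoor path from BrandLoyalty to Seasonality is any simple undirected path whose first edge points into BrandLoyalty (i.e. leaves BrandLoyalty via a parent).
Parents of BrandLoyalty: {CouponUse}.
Enumerating:
  P1: BrandLoyalty <- CouponUse -> Seasonality
That exhausts the simple backdoor paths. Count: 1.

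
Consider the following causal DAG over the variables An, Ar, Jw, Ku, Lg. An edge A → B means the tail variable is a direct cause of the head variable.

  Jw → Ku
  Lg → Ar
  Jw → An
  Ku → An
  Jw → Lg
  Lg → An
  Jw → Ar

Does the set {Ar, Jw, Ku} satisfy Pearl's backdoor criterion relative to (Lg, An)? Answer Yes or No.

Backdoor paths from Lg to An (paths whose first edge points into Lg):
  P1: Lg <- Jw -> Ku -> An
  P2: Lg <- Jw -> An
Condition 1 (no descendant of Lg in the set): FAILS — Ar is a descendant of Lg.
Condition 2 (every backdoor path blocked by {Ar, Jw, Ku}):
  P1: blocked at fork node Jw ∈ conditioning set.
  P2: blocked at fork node Jw ∈ conditioning set.
{Ar, Jw, Ku} does not satisfy the backdoor criterion.

No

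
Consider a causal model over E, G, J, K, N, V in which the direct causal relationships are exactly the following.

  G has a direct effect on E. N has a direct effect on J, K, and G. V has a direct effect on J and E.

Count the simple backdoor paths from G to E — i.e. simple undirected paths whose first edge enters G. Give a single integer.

A backdoor path from G to E is any simple undirected path whose first edge points into G (i.e. leaves G via a parent).
Parents of G: {N}.
Enumerating:
  P1: G <- N -> J <- V -> E
That exhausts the simple backdoor paths. Count: 1.

1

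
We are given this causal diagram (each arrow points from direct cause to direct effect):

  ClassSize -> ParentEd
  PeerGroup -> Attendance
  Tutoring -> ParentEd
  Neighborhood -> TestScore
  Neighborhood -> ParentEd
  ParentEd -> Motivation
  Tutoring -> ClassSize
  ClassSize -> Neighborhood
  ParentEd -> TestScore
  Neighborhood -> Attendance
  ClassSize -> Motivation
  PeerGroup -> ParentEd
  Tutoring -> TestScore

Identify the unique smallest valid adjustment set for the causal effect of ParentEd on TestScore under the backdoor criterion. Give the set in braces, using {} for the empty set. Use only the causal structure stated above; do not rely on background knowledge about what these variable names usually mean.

Variables eligible for adjustment (non-descendants of ParentEd, excluding ParentEd and TestScore): {Attendance, ClassSize, Neighborhood, PeerGroup, Tutoring}.
Backdoor paths from ParentEd to TestScore:
  P1: ParentEd <- PeerGroup -> Attendance <- Neighborhood <- ClassSize <- Tutoring -> TestScore
  P2: ParentEd <- PeerGroup -> Attendance <- Neighborhood -> TestScore
  P3: ParentEd <- Tutoring -> ClassSize -> Neighborhood -> TestScore
  P4: ParentEd <- Tutoring -> TestScore
  P5: ParentEd <- ClassSize <- Tutoring -> TestScore
  P6: ParentEd <- ClassSize -> Neighborhood -> TestScore
  P7: ParentEd <- Neighborhood <- ClassSize <- Tutoring -> TestScore
  P8: ParentEd <- Neighborhood -> TestScore
The empty set is not sufficient: P3 (ParentEd <- Tutoring -> ClassSize -> Neighborhood -> TestScore) has no collider blocking it and no conditioned non-collider, so it is open.
Try {Neighborhood, Tutoring}:
  P1: blocked at collider Attendance (neither it nor any descendant is in the conditioning set).
  P2: blocked at collider Attendance (neither it nor any descendant is in the conditioning set).
  P3: blocked at fork node Tutoring ∈ conditioning set.
  P4: blocked at fork node Tutoring ∈ conditioning set.
  P5: blocked at fork node Tutoring ∈ conditioning set.
  P6: blocked at chain node Neighborhood ∈ conditioning set.
  P7: blocked at chain node Neighborhood ∈ conditioning set.
  P8: blocked at fork node Neighborhood ∈ conditioning set.
{Neighborhood, Tutoring} contains no descendant of ParentEd and blocks every backdoor path.
Every element of {Neighborhood, Tutoring} is needed (dropping Neighborhood leaves P6 open; dropping Tutoring leaves P4 open), so no proper subset is valid.
Among all size-2 subsets of the eligible variables, only {Neighborhood, Tutoring} blocks every backdoor path, so it is the unique smallest valid adjustment set.

{Neighborhood, Tutoring}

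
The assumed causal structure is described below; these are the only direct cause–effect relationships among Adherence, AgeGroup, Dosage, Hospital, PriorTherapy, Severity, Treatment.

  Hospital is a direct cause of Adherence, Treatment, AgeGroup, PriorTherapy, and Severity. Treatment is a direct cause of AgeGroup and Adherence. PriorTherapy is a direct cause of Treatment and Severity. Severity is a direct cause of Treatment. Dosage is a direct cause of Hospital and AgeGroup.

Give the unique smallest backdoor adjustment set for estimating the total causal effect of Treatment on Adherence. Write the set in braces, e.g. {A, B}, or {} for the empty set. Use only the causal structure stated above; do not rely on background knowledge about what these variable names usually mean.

{Hospital}

Variables eligible for adjustment (non-descendants of Treatment, excluding Treatment and Adherence): {Dosage, Hospital, PriorTherapy, Severity}.
Backdoor paths from Treatment to Adherence:
  P1: Treatment <- Hospital -> Adherence
  P2: Treatment <- PriorTherapy <- Hospital -> Adherence
  P3: Treatment <- PriorTherapy -> Severity <- Hospital -> Adherence
  P4: Treatment <- Severity <- Hospital -> Adherence
  P5: Treatment <- Severity <- PriorTherapy <- Hospital -> Adherence
The empty set is not sufficient: P1 (Treatment <- Hospital -> Adherence) has no collider blocking it and no conditioned non-collider, so it is open.
Try {Hospital}:
  P1: blocked at fork node Hospital ∈ conditioning set.
  P2: blocked at fork node Hospital ∈ conditioning set.
  P3: blocked at collider Severity (neither it nor any descendant is in the conditioning set).
  P4: blocked at fork node Hospital ∈ conditioning set.
  P5: blocked at fork node Hospital ∈ conditioning set.
{Hospital} contains no descendant of Treatment and blocks every backdoor path.
No other singleton works — e.g. {Dosage} leaves P1 open — so {Hospital} is the unique smallest valid adjustment set.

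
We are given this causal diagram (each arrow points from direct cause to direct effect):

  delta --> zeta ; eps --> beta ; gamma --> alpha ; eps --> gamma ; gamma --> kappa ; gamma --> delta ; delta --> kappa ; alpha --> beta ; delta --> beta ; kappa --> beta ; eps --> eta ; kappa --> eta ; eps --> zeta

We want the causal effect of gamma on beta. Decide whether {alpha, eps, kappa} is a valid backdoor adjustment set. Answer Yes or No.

Backdoor paths from gamma to beta (paths whose first edge points into gamma):
  P1: gamma <- eps -> zeta <- delta -> kappa -> beta
  P2: gamma <- eps -> zeta <- delta -> beta
  P3: gamma <- eps -> eta <- kappa <- delta -> beta
  P4: gamma <- eps -> eta <- kappa -> beta
  P5: gamma <- eps -> beta
Condition 1 (no descendant of gamma in the set): FAILS — alpha and kappa are descendants of gamma.
Condition 2 (every backdoor path blocked by {alpha, eps, kappa}):
  P1: blocked at fork node eps ∈ conditioning set.
  P2: blocked at fork node eps ∈ conditioning set.
  P3: blocked at fork node eps ∈ conditioning set.
  P4: blocked at fork node eps ∈ conditioning set.
  P5: blocked at fork node eps ∈ conditioning set.
{alpha, eps, kappa} does not satisfy the backdoor criterion.

No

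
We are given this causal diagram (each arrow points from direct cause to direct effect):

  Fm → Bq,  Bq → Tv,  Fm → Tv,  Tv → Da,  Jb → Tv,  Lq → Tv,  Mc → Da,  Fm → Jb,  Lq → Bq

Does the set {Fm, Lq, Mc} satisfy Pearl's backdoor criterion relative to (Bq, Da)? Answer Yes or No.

Yes

Backdoor paths from Bq to Da (paths whose first edge points into Bq):
  P1: Bq <- Lq -> Tv -> Da
  P2: Bq <- Fm -> Jb -> Tv -> Da
  P3: Bq <- Fm -> Tv -> Da
Condition 1 (no descendant of Bq in the set): holds — descendants of Bq are {Da, Tv}; none are in {Fm, Lq, Mc}.
Condition 2 (every backdoor path blocked by {Fm, Lq, Mc}):
  P1: blocked at fork node Lq ∈ conditioning set.
  P2: blocked at fork node Fm ∈ conditioning set.
  P3: blocked at fork node Fm ∈ conditioning set.
{Fm, Lq, Mc} satisfies the backdoor criterion.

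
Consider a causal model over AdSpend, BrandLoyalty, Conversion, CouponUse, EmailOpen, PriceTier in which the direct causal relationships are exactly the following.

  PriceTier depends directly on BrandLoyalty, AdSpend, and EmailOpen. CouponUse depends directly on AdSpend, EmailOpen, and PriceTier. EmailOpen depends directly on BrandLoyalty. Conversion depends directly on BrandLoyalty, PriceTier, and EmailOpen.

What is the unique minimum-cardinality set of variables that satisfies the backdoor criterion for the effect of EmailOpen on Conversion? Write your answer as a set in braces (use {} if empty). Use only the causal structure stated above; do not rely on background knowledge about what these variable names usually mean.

Variables eligible for adjustment (non-descendants of EmailOpen, excluding EmailOpen and Conversion): {AdSpend, BrandLoyalty}.
Backdoor paths from EmailOpen to Conversion:
  P1: EmailOpen <- BrandLoyalty -> PriceTier -> Conversion
  P2: EmailOpen <- BrandLoyalty -> Conversion
The empty set is not sufficient: P1 (EmailOpen <- BrandLoyalty -> PriceTier -> Conversion) has no collider blocking it and no conditioned non-collider, so it is open.
Try {BrandLoyalty}:
  P1: blocked at fork node BrandLoyalty ∈ conditioning set.
  P2: blocked at fork node BrandLoyalty ∈ conditioning set.
{BrandLoyalty} contains no descendant of EmailOpen and blocks every backdoor path.
No other singleton works — e.g. {AdSpend} leaves P1 open — so {BrandLoyalty} is the unique smallest valid adjustment set.

{BrandLoyalty}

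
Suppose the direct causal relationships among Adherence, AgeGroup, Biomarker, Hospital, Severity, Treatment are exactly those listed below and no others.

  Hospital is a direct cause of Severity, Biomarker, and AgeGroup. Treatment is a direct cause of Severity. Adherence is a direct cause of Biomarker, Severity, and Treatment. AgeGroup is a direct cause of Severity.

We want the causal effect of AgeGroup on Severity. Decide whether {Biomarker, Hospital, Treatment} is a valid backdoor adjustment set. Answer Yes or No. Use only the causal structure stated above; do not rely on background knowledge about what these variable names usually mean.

Yes

Backdoor paths from AgeGroup to Severity (paths whose first edge points into AgeGroup):
  P1: AgeGroup <- Hospital -> Biomarker <- Adherence -> Treatment -> Severity
  P2: AgeGroup <- Hospital -> Biomarker <- Adherence -> Severity
  P3: AgeGroup <- Hospital -> Severity
Condition 1 (no descendant of AgeGroup in the set): holds — descendants of AgeGroup are {Severity}; none are in {Biomarker, Hospital, Treatment}.
Condition 2 (every backdoor path blocked by {Biomarker, Hospital, Treatment}):
  P1: blocked at fork node Hospital ∈ conditioning set.
  P2: blocked at fork node Hospital ∈ conditioning set.
  P3: blocked at fork node Hospital ∈ conditioning set.
{Biomarker, Hospital, Treatment} satisfies the backdoor criterion.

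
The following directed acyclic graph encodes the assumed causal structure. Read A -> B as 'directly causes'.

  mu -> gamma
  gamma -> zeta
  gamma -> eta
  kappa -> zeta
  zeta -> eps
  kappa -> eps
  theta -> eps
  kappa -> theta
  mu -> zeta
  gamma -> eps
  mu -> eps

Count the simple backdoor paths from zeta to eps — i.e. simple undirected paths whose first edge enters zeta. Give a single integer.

A backdoor path from zeta to eps is any simple undirected path whose first edge points into zeta (i.e. leaves zeta via a parent).
Parents of zeta: {gamma, kappa, mu}.
Enumerating:
  P1: zeta <- kappa -> theta -> eps
  P2: zeta <- kappa -> eps
  P3: zeta <- mu -> gamma -> eps
  P4: zeta <- mu -> eps
  P5: zeta <- gamma <- mu -> eps
  P6: zeta <- gamma -> eps
That exhausts the simple backdoor paths. Count: 6.

6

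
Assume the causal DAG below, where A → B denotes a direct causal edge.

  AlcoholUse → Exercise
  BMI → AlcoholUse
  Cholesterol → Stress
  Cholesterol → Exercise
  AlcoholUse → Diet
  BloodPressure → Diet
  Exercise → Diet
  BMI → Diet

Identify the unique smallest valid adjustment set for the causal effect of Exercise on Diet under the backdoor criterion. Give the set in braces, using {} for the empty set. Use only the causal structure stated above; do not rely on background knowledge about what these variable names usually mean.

{AlcoholUse}

Variables eligible for adjustment (non-descendants of Exercise, excluding Exercise and Diet): {AlcoholUse, BMI, BloodPressure, Cholesterol, Stress}.
Backdoor paths from Exercise to Diet:
  P1: Exercise <- AlcoholUse <- BMI -> Diet
  P2: Exercise <- AlcoholUse -> Diet
The empty set is not sufficient: P1 (Exercise <- AlcoholUse <- BMI -> Diet) has no collider blocking it and no conditioned non-collider, so it is open.
Try {AlcoholUse}:
  P1: blocked at chain node AlcoholUse ∈ conditioning set.
  P2: blocked at fork node AlcoholUse ∈ conditioning set.
{AlcoholUse} contains no descendant of Exercise and blocks every backdoor path.
No other singleton works — e.g. {BMI} leaves P2 open — so {AlcoholUse} is the unique smallest valid adjustment set.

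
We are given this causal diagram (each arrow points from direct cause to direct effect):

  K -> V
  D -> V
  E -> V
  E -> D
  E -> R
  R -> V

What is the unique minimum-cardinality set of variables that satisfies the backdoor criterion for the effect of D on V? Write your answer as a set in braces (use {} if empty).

Variables eligible for adjustment (non-descendants of D, excluding D and V): {E, K, R}.
Backdoor paths from D to V:
  P1: D <- E -> R -> V
  P2: D <- E -> V
The empty set is not sufficient: P1 (D <- E -> R -> V) has no collider blocking it and no conditioned non-collider, so it is open.
Try {E}:
  P1: blocked at fork node E ∈ conditioning set.
  P2: blocked at fork node E ∈ conditioning set.
{E} contains no descendant of D and blocks every backdoor path.
No other singleton works — e.g. {R} leaves P2 open — so {E} is the unique smallest valid adjustment set.

{E}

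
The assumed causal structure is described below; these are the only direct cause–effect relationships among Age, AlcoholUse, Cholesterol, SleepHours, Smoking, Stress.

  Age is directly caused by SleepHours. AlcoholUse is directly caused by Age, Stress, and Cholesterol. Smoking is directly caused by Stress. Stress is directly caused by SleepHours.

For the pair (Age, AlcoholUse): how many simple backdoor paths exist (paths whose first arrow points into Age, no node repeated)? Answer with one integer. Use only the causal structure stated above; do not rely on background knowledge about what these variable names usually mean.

A backdoor path from Age to AlcoholUse is any simple undirected path whose first edge points into Age (i.e. leaves Age via a parent).
Parents of Age: {SleepHours}.
Enumerating:
  P1: Age <- SleepHours -> Stress -> AlcoholUse
That exhausts the simple backdoor paths. Count: 1.

1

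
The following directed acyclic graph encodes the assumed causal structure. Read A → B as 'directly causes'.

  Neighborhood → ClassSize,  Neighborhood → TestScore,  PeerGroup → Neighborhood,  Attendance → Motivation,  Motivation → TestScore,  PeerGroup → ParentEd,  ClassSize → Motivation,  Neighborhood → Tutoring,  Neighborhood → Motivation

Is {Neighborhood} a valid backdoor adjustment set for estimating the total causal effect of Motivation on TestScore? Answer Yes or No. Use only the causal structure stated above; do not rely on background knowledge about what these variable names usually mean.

Yes

Backdoor paths from Motivation to TestScore (paths whose first edge points into Motivation):
  P1: Motivation <- Neighborhood -> TestScore
  P2: Motivation <- ClassSize <- Neighborhood -> TestScore
Condition 1 (no descendant of Motivation in the set): holds — descendants of Motivation are {TestScore}; none are in {Neighborhood}.
Condition 2 (every backdoor path blocked by {Neighborhood}):
  P1: blocked at fork node Neighborhood ∈ conditioning set.
  P2: blocked at fork node Neighborhood ∈ conditioning set.
{Neighborhood} satisfies the backdoor criterion.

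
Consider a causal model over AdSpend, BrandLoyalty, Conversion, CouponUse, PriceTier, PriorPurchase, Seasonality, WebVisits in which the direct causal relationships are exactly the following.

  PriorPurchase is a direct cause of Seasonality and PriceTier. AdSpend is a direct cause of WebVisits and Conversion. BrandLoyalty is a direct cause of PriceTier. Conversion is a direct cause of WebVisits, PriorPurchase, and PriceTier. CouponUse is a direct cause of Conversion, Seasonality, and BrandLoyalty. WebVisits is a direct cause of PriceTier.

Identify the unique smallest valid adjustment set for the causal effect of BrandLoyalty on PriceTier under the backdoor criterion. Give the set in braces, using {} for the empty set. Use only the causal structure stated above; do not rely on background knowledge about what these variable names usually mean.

Variables eligible for adjustment (non-descendants of BrandLoyalty, excluding BrandLoyalty and PriceTier): {AdSpend, Conversion, CouponUse, PriorPurchase, Seasonality, WebVisits}.
Backdoor paths from BrandLoyalty to PriceTier:
  P1: BrandLoyalty <- CouponUse -> Conversion <- AdSpend -> WebVisits -> PriceTier
  P2: BrandLoyalty <- CouponUse -> Conversion -> PriorPurchase -> PriceTier
  P3: BrandLoyalty <- CouponUse -> Conversion -> WebVisits -> PriceTier
  P4: BrandLoyalty <- CouponUse -> Conversion -> PriceTier
  P5: BrandLoyalty <- CouponUse -> Seasonality <- PriorPurchase <- Conversion <- AdSpend -> WebVisits -> PriceTier
  P6: BrandLoyalty <- CouponUse -> Seasonality <- PriorPurchase <- Conversion -> WebVisits -> PriceTier
  P7: BrandLoyalty <- CouponUse -> Seasonality <- PriorPurchase <- Conversion -> PriceTier
  P8: BrandLoyalty <- CouponUse -> Seasonality <- PriorPurchase -> PriceTier
The empty set is not sufficient: P2 (BrandLoyalty <- CouponUse -> Conversion -> PriorPurchase -> PriceTier) has no collider blocking it and no conditioned non-collider, so it is open.
Try {CouponUse}:
  P1: blocked at fork node CouponUse ∈ conditioning set.
  P2: blocked at fork node CouponUse ∈ conditioning set.
  P3: blocked at fork node CouponUse ∈ conditioning set.
  P4: blocked at fork node CouponUse ∈ conditioning set.
  P5: blocked at fork node CouponUse ∈ conditioning set.
  P6: blocked at fork node CouponUse ∈ conditioning set.
  P7: blocked at fork node CouponUse ∈ conditioning set.
  P8: blocked at fork node CouponUse ∈ conditioning set.
{CouponUse} contains no descendant of BrandLoyalty and blocks every backdoor path.
No other singleton works — e.g. {AdSpend} leaves P2 open — so {CouponUse} is the unique smallest valid adjustment set.

{CouponUse}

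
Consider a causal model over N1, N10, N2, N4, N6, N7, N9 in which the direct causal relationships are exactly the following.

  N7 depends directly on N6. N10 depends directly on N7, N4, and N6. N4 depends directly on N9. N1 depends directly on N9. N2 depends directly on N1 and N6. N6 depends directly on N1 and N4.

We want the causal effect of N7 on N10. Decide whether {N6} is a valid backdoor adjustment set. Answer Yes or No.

Yes

Backdoor paths from N7 to N10 (paths whose first edge points into N7):
  P1: N7 <- N6 <- N1 <- N9 -> N4 -> N10
  P2: N7 <- N6 <- N4 -> N10
  P3: N7 <- N6 -> N10
  P4: N7 <- N6 -> N2 <- N1 <- N9 -> N4 -> N10
Condition 1 (no descendant of N7 in the set): holds — descendants of N7 are {N10}; none are in {N6}.
Condition 2 (every backdoor path blocked by {N6}):
  P1: blocked at chain node N6 ∈ conditioning set.
  P2: blocked at chain node N6 ∈ conditioning set.
  P3: blocked at fork node N6 ∈ conditioning set.
  P4: blocked at fork node N6 ∈ conditioning set.
{N6} satisfies the backdoor criterion.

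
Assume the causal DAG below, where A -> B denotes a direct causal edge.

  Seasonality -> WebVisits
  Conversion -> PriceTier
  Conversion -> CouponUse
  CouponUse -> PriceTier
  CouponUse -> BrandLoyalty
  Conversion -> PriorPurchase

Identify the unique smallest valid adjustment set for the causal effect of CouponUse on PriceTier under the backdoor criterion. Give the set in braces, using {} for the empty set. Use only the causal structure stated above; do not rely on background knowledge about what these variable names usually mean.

{Conversion}

Variables eligible for adjustment (non-descendants of CouponUse, excluding CouponUse and PriceTier): {Conversion, PriorPurchase, Seasonality, WebVisits}.
Backdoor paths from CouponUse to PriceTier:
  P1: CouponUse <- Conversion -> PriceTier
The empty set is not sufficient: P1 (CouponUse <- Conversion -> PriceTier) has no collider blocking it and no conditioned non-collider, so it is open.
Try {Conversion}:
  P1: blocked at fork node Conversion ∈ conditioning set.
{Conversion} contains no descendant of CouponUse and blocks every backdoor path.
No other singleton works — e.g. {PriorPurchase} leaves P1 open — so {Conversion} is the unique smallest valid adjustment set.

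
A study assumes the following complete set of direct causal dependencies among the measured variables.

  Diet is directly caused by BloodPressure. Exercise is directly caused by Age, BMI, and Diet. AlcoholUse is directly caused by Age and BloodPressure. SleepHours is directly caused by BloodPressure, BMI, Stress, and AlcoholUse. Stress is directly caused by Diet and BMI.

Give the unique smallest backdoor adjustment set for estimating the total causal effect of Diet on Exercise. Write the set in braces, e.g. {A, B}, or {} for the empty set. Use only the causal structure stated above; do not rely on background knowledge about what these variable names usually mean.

{}

Variables eligible for adjustment (non-descendants of Diet, excluding Diet and Exercise): {Age, AlcoholUse, BMI, BloodPressure}.
Backdoor paths from Diet to Exercise:
  P1: Diet <- BloodPressure -> AlcoholUse <- Age -> Exercise
  P2: Diet <- BloodPressure -> AlcoholUse -> SleepHours <- BMI -> Exercise
  P3: Diet <- BloodPressure -> AlcoholUse -> SleepHours <- Stress <- BMI -> Exercise
  P4: Diet <- BloodPressure -> SleepHours <- BMI -> Exercise
  P5: Diet <- BloodPressure -> SleepHours <- Stress <- BMI -> Exercise
  P6: Diet <- BloodPressure -> SleepHours <- AlcoholUse <- Age -> Exercise
Each backdoor path contains an unconditioned collider, so every path is already blocked with the empty conditioning set:
  P1: blocked at collider AlcoholUse (neither it nor any descendant is in the conditioning set).
  P2: blocked at collider SleepHours (neither it nor any descendant is in the conditioning set).
  P3: blocked at collider SleepHours (neither it nor any descendant is in the conditioning set).
  P4: blocked at collider SleepHours (neither it nor any descendant is in the conditioning set).
  P5: blocked at collider SleepHours (neither it nor any descendant is in the conditioning set).
  P6: blocked at collider SleepHours (neither it nor any descendant is in the conditioning set).
The empty set is therefore the unique smallest valid set.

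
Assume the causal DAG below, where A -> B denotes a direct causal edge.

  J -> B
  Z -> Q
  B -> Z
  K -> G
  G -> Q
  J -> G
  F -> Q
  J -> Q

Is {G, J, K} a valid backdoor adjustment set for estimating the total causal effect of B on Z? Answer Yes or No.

Backdoor paths from B to Z (paths whose first edge points into B):
  P1: B <- J -> G -> Q <- Z
  P2: B <- J -> Q <- Z
Condition 1 (no descendant of B in the set): holds — descendants of B are {Q, Z}; none are in {G, J, K}.
Condition 2 (every backdoor path blocked by {G, J, K}):
  P1: blocked at fork node J ∈ conditioning set.
  P2: blocked at fork node J ∈ conditioning set.
{G, J, K} satisfies the backdoor criterion.

Yes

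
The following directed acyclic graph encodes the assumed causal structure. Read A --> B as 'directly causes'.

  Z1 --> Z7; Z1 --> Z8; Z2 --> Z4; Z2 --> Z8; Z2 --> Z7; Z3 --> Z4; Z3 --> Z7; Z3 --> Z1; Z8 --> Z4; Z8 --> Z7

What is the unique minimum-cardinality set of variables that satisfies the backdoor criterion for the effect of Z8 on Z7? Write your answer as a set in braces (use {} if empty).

{Z1, Z2}

Variables eligible for adjustment (non-descendants of Z8, excluding Z8 and Z7): {Z1, Z2, Z3}.
Backdoor paths from Z8 to Z7:
  P1: Z8 <- Z1 <- Z3 -> Z7
  P2: Z8 <- Z1 <- Z3 -> Z4 <- Z2 -> Z7
  P3: Z8 <- Z1 -> Z7
  P4: Z8 <- Z2 -> Z7
  P5: Z8 <- Z2 -> Z4 <- Z3 -> Z1 -> Z7
  P6: Z8 <- Z2 -> Z4 <- Z3 -> Z7
The empty set is not sufficient: P1 (Z8 <- Z1 <- Z3 -> Z7) has no collider blocking it and no conditioned non-collider, so it is open.
Try {Z1, Z2}:
  P1: blocked at chain node Z1 ∈ conditioning set.
  P2: blocked at chain node Z1 ∈ conditioning set.
  P3: blocked at fork node Z1 ∈ conditioning set.
  P4: blocked at fork node Z2 ∈ conditioning set.
  P5: blocked at fork node Z2 ∈ conditioning set.
  P6: blocked at fork node Z2 ∈ conditioning set.
{Z1, Z2} contains no descendant of Z8 and blocks every backdoor path.
Every element of {Z1, Z2} is needed (dropping Z1 leaves P1 open; dropping Z2 leaves P4 open), so no proper subset is valid.
Among all size-2 subsets of the eligible variables, only {Z1, Z2} blocks every backdoor path, so it is the unique smallest valid adjustment set.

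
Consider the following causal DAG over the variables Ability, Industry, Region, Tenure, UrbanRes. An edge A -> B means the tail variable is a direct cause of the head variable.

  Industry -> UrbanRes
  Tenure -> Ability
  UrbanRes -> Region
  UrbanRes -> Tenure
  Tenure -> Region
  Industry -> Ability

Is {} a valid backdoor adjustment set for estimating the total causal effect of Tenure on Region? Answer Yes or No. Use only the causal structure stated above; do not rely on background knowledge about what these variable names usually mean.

Backdoor paths from Tenure to Region (paths whose first edge points into Tenure):
  P1: Tenure <- UrbanRes -> Region
Condition 1 (no descendant of Tenure in the set): holds — descendants of Tenure are {Ability, Region}; none are in {}.
Condition 2 (every backdoor path blocked by {}):
  P1: open — no interior node is in the conditioning set.
{} does not satisfy the backdoor criterion.

No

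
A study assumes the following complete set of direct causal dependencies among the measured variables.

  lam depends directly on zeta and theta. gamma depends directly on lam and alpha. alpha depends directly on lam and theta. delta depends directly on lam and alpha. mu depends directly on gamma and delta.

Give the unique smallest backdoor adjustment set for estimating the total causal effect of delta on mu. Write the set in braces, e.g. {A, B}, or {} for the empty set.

{gamma}

Variables eligible for adjustment (non-descendants of delta, excluding delta and mu): {alpha, gamma, lam, theta, zeta}.
Backdoor paths from delta to mu:
  P1: delta <- lam <- theta -> alpha -> gamma -> mu
  P2: delta <- lam -> alpha -> gamma -> mu
  P3: delta <- lam -> gamma -> mu
  P4: delta <- alpha <- theta -> lam -> gamma -> mu
  P5: delta <- alpha <- lam -> gamma -> mu
  P6: delta <- alpha -> gamma -> mu
The empty set is not sufficient: P1 (delta <- lam <- theta -> alpha -> gamma -> mu) has no collider blocking it and no conditioned non-collider, so it is open.
Try {gamma}:
  P1: blocked at chain node gamma ∈ conditioning set.
  P2: blocked at chain node gamma ∈ conditioning set.
  P3: blocked at chain node gamma ∈ conditioning set.
  P4: blocked at chain node gamma ∈ conditioning set.
  P5: blocked at chain node gamma ∈ conditioning set.
  P6: blocked at chain node gamma ∈ conditioning set.
{gamma} contains no descendant of delta and blocks every backdoor path.
No other singleton works — e.g. {zeta} leaves P1 open — so {gamma} is the unique smallest valid adjustment set.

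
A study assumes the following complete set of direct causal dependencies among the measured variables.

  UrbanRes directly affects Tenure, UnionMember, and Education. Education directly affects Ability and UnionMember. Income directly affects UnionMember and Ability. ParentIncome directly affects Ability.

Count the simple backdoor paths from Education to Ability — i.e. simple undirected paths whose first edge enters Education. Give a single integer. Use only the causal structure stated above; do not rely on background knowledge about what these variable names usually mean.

1

A backdoor path from Education to Ability is any simple undirected path whose first edge points into Education (i.e. leaves Education via a parent).
Parents of Education: {UrbanRes}.
Enumerating:
  P1: Education <- UrbanRes -> UnionMember <- Income -> Ability
That exhausts the simple backdoor paths. Count: 1.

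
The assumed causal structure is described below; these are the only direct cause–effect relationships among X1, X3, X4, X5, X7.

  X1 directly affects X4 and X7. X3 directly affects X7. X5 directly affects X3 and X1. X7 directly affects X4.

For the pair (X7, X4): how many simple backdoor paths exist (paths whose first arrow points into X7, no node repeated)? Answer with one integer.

A backdoor path from X7 to X4 is any simple undirected path whose first edge points into X7 (i.e. leaves X7 via a parent).
Parents of X7: {X1, X3}.
Enumerating:
  P1: X7 <- X3 <- X5 -> X1 -> X4
  P2: X7 <- X1 -> X4
That exhausts the simple backdoor paths. Count: 2.

2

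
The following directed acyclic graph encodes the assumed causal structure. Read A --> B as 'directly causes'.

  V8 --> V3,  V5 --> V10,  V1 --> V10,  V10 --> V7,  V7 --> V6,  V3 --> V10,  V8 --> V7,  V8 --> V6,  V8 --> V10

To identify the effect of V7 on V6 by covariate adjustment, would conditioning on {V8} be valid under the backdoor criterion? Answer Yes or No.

Backdoor paths from V7 to V6 (paths whose first edge points into V7):
  P1: V7 <- V8 -> V6
  P2: V7 <- V10 <- V8 -> V6
  P3: V7 <- V10 <- V3 <- V8 -> V6
Condition 1 (no descendant of V7 in the set): holds — descendants of V7 are {V6}; none are in {V8}.
Condition 2 (every backdoor path blocked by {V8}):
  P1: blocked at fork node V8 ∈ conditioning set.
  P2: blocked at fork node V8 ∈ conditioning set.
  P3: blocked at fork node V8 ∈ conditioning set.
{V8} satisfies the backdoor criterion.

Yes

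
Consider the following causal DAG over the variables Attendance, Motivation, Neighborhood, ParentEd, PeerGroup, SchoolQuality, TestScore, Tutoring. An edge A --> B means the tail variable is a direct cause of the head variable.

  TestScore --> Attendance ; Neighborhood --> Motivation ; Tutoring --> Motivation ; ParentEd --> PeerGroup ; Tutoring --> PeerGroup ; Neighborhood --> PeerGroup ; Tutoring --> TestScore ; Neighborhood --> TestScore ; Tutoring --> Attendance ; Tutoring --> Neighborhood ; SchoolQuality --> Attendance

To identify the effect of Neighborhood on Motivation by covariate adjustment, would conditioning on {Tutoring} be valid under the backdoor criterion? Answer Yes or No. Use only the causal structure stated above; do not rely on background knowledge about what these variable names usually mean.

Backdoor paths from Neighborhood to Motivation (paths whose first edge points into Neighborhood):
  P1: Neighborhood <- Tutoring -> Motivation
Condition 1 (no descendant of Neighborhood in the set): holds — descendants of Neighborhood are {Attendance, Motivation, PeerGroup, TestScore}; none are in {Tutoring}.
Condition 2 (every backdoor path blocked by {Tutoring}):
  P1: blocked at fork node Tutoring ∈ conditioning set.
{Tutoring} satisfies the backdoor criterion.

Yes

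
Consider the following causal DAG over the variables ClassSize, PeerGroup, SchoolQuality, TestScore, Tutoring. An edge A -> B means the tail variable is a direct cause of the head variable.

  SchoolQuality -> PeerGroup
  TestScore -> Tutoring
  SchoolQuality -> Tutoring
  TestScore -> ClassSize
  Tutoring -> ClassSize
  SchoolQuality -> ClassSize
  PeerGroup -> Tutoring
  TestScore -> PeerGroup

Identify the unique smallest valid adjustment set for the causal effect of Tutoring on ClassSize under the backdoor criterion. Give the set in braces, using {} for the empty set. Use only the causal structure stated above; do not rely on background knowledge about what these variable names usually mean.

{SchoolQuality, TestScore}

Variables eligible for adjustment (non-descendants of Tutoring, excluding Tutoring and ClassSize): {PeerGroup, SchoolQuality, TestScore}.
Backdoor paths from Tutoring to ClassSize:
  P1: Tutoring <- SchoolQuality -> PeerGroup <- TestScore -> ClassSize
  P2: Tutoring <- SchoolQuality -> ClassSize
  P3: Tutoring <- TestScore -> PeerGroup <- SchoolQuality -> ClassSize
  P4: Tutoring <- TestScore -> ClassSize
  P5: Tutoring <- PeerGroup <- SchoolQuality -> ClassSize
  P6: Tutoring <- PeerGroup <- TestScore -> ClassSize
The empty set is not sufficient: P2 (Tutoring <- SchoolQuality -> ClassSize) has no collider blocking it and no conditioned non-collider, so it is open.
Try {SchoolQuality, TestScore}:
  P1: blocked at fork node SchoolQuality ∈ conditioning set.
  P2: blocked at fork node SchoolQuality ∈ conditioning set.
  P3: blocked at fork node TestScore ∈ conditioning set.
  P4: blocked at fork node TestScore ∈ conditioning set.
  P5: blocked at fork node SchoolQuality ∈ conditioning set.
  P6: blocked at fork node TestScore ∈ conditioning set.
{SchoolQuality, TestScore} contains no descendant of Tutoring and blocks every backdoor path.
Every element of {SchoolQuality, TestScore} is needed (dropping SchoolQuality leaves P2 open; dropping TestScore leaves P4 open), so no proper subset is valid.
Among all size-2 subsets of the eligible variables, only {SchoolQuality, TestScore} blocks every backdoor path, so it is the unique smallest valid adjustment set.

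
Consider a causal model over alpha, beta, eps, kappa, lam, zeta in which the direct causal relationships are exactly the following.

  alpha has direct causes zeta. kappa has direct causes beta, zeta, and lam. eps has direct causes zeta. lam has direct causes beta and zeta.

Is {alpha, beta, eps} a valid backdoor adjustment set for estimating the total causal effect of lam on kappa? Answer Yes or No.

No

Backdoor paths from lam to kappa (paths whose first edge points into lam):
  P1: lam <- zeta -> kappa
  P2: lam <- beta -> kappa
Condition 1 (no descendant of lam in the set): holds — descendants of lam are {kappa}; none are in {alpha, beta, eps}.
Condition 2 (every backdoor path blocked by {alpha, beta, eps}):
  P1: open — no interior node is in the conditioning set.
  P2: blocked at fork node beta ∈ conditioning set.
{alpha, beta, eps} does not satisfy the backdoor criterion.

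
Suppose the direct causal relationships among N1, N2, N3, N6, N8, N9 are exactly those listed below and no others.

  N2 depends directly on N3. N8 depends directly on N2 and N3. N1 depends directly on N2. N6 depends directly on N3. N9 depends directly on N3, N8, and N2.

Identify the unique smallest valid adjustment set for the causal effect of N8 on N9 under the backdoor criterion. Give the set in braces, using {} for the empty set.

Variables eligible for adjustment (non-descendants of N8, excluding N8 and N9): {N1, N2, N3, N6}.
Backdoor paths from N8 to N9:
  P1: N8 <- N3 -> N2 -> N9
  P2: N8 <- N3 -> N9
  P3: N8 <- N2 <- N3 -> N9
  P4: N8 <- N2 -> N9
The empty set is not sufficient: P1 (N8 <- N3 -> N2 -> N9) has no collider blocking it and no conditioned non-collider, so it is open.
Try {N2, N3}:
  P1: blocked at fork node N3 ∈ conditioning set.
  P2: blocked at fork node N3 ∈ conditioning set.
  P3: blocked at chain node N2 ∈ conditioning set.
  P4: blocked at fork node N2 ∈ conditioning set.
{N2, N3} contains no descendant of N8 and blocks every backdoor path.
Every element of {N2, N3} is needed (dropping N2 leaves P4 open; dropping N3 leaves P2 open), so no proper subset is valid.
Among all size-2 subsets of the eligible variables, only {N2, N3} blocks every backdoor path, so it is the unique smallest valid adjustment set.

{N2, N3}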